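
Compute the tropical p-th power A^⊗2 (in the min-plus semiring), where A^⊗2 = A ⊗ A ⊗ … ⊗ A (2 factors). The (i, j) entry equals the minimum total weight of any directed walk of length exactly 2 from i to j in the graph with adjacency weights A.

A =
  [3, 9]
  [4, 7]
A^⊗2 =
  [6, 12]
  [7, 13]

Each entry (A^⊗2)_ij equals the minimum over all length-2 walks i = v_0 → v_1 → … → v_2 = j of Σ_t A[v_t][v_{t+1}]. For example, for (i, j) = (0, 1) we minimise over 2 possible intermediate vertex sequences; the minimum is 12, attained along the walk 0 → 0 → 1.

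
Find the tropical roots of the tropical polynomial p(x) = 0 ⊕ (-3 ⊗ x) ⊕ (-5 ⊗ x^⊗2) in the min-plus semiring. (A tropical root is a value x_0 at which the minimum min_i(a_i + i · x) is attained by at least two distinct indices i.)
Roots: {2, 3}

Each tropical root is a break point of the lower envelope of the lines y = a_i + i · x (there are 3 lines, with slopes 0, 1, ..., 2). Only the lines that attain the minimum somewhere contribute to roots; other lines are dominated. Here the surviving (envelope) indices are i = 2, i = 1, i = 0.
Intersections between consecutive envelope lines give the roots: for adjacent envelope indices i < j the intersection is x = (a_i − a_j) / (j − i). Reading off the sorted break points: {2, 3}.
Verification: at each break x_0, at least two indices attain the minimum of min_i(a_i + i · x_0).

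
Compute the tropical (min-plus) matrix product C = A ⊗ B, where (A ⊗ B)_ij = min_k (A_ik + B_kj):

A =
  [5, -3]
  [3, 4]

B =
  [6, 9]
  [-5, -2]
A ⊗ B =
  [-8, -5]
  [-1, 2]

Apply the min-plus product entry-by-entry:
  C[0][0] = min over k of (A[0][0] + B[0][0] = 5 + 6 = 11, A[0][1] + B[1][0] = -3 + -5 = -8) = -8 (attained at k = 1)
  C[0][1] = min over k of (A[0][0] + B[0][1] = 5 + 9 = 14, A[0][1] + B[1][1] = -3 + -2 = -5) = -5 (attained at k = 1)
  C[1][0] = min over k of (A[1][0] + B[0][0] = 3 + 6 = 9, A[1][1] + B[1][0] = 4 + -5 = -1) = -1 (attained at k = 1)
  C[1][1] = min over k of (A[1][0] + B[0][1] = 3 + 9 = 12, A[1][1] + B[1][1] = 4 + -2 = 2) = 2 (attained at k = 1)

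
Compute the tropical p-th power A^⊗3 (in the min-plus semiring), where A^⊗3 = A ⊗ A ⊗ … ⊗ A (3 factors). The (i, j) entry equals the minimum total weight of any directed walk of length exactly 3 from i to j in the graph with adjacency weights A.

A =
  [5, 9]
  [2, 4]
A^⊗3 =
  [15, 17]
  [10, 12]

Each entry (A^⊗3)_ij equals the minimum over all length-3 walks i = v_0 → v_1 → … → v_3 = j of Σ_t A[v_t][v_{t+1}]. For example, for (i, j) = (0, 1) we minimise over 4 possible intermediate vertex sequences; the minimum is 17, attained along the walk 0 → 1 → 1 → 1.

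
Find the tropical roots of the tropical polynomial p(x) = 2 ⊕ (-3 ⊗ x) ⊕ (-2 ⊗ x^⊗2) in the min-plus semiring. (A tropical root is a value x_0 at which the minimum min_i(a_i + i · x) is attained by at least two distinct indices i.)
Roots: {-1, 5}

Each tropical root is a break point of the lower envelope of the lines y = a_i + i · x (there are 3 lines, with slopes 0, 1, ..., 2). Only the lines that attain the minimum somewhere contribute to roots; other lines are dominated. Here the surviving (envelope) indices are i = 2, i = 1, i = 0.
Intersections between consecutive envelope lines give the roots: for adjacent envelope indices i < j the intersection is x = (a_i − a_j) / (j − i). Reading off the sorted break points: {-1, 5}.
Verification: at each break x_0, at least two indices attain the minimum of min_i(a_i + i · x_0).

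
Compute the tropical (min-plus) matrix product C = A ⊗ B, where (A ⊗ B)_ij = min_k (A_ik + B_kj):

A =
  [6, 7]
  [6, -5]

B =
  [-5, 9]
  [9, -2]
A ⊗ B =
  [1, 5]
  [1, -7]

Apply the min-plus product entry-by-entry:
  C[0][0] = min over k of (A[0][0] + B[0][0] = 6 + -5 = 1, A[0][1] + B[1][0] = 7 + 9 = 16) = 1 (attained at k = 0)
  C[0][1] = min over k of (A[0][0] + B[0][1] = 6 + 9 = 15, A[0][1] + B[1][1] = 7 + -2 = 5) = 5 (attained at k = 1)
  C[1][0] = min over k of (A[1][0] + B[0][0] = 6 + -5 = 1, A[1][1] + B[1][0] = -5 + 9 = 4) = 1 (attained at k = 0)
  C[1][1] = min over k of (A[1][0] + B[0][1] = 6 + 9 = 15, A[1][1] + B[1][1] = -5 + -2 = -7) = -7 (attained at k = 1)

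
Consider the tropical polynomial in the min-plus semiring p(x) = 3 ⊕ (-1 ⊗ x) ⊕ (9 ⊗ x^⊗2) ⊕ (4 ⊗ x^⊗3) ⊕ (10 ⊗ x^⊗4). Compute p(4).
p(4) = 3

A tropical monomial a ⊗ x^⊗i evaluates to a + i · x. Evaluating each term at x = 4:
  Term 0 contributes 3 + 0 · 4 = 3
  Term 1 contributes -1 + 1 · 4 = 3
  Term 2 contributes 9 + 2 · 4 = 17
  Term 3 contributes 4 + 3 · 4 = 16
  Term 4 contributes 10 + 4 · 4 = 26
p(4) = ⊕ of these = min[3, 3, 17, 16, 26] = 3.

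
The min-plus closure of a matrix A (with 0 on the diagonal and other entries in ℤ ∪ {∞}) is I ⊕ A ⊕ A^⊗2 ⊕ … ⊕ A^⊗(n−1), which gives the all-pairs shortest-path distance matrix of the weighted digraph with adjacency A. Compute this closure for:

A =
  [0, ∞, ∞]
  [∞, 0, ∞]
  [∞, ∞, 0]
Closure =
  [0, ∞, ∞]
  [∞, 0, ∞]
  [∞, ∞, 0]

This is the Floyd-Warshall all-pairs shortest-path computation. For each intermediate vertex k = 0, 1, …, 2, update dist[i][j] ← min(dist[i][j], dist[i][k] + dist[k][j]). The final matrix gives, for each (i, j), the minimum total weight of any directed path from i to j (possibly empty when i = j).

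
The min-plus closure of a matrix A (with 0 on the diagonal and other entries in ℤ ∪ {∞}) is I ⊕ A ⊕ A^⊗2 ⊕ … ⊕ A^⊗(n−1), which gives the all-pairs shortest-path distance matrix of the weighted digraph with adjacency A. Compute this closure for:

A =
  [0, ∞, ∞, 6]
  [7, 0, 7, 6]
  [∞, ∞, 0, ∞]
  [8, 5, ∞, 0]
Closure =
  [0, 11, 18, 6]
  [7, 0, 7, 6]
  [∞, ∞, 0, ∞]
  [8, 5, 12, 0]

This is the Floyd-Warshall all-pairs shortest-path computation. For each intermediate vertex k = 0, 1, …, 3, update dist[i][j] ← min(dist[i][j], dist[i][k] + dist[k][j]). The final matrix gives, for each (i, j), the minimum total weight of any directed path from i to j (possibly empty when i = j).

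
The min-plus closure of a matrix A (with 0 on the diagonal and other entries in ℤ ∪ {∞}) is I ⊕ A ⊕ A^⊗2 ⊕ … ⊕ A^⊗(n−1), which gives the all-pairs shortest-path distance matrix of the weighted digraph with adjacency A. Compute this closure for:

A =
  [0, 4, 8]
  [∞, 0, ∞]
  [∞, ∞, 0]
Closure =
  [0, 4, 8]
  [∞, 0, ∞]
  [∞, ∞, 0]

This is the Floyd-Warshall all-pairs shortest-path computation. For each intermediate vertex k = 0, 1, …, 2, update dist[i][j] ← min(dist[i][j], dist[i][k] + dist[k][j]). The final matrix gives, for each (i, j), the minimum total weight of any directed path from i to j (possibly empty when i = j).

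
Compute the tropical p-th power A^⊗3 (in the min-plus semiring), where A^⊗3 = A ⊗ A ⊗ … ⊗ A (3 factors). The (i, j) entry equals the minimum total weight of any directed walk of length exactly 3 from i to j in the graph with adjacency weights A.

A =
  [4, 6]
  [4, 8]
A^⊗3 =
  [12, 14]
  [12, 14]

Each entry (A^⊗3)_ij equals the minimum over all length-3 walks i = v_0 → v_1 → … → v_3 = j of Σ_t A[v_t][v_{t+1}]. For example, for (i, j) = (0, 1) we minimise over 4 possible intermediate vertex sequences; the minimum is 14, attained along the walk 0 → 0 → 0 → 1.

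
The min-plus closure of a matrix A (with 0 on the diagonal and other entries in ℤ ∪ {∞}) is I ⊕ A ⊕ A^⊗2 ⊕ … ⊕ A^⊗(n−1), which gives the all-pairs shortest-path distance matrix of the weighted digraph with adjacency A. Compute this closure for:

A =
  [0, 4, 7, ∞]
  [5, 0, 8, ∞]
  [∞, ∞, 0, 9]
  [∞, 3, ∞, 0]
Closure =
  [0, 4, 7, 16]
  [5, 0, 8, 17]
  [17, 12, 0, 9]
  [8, 3, 11, 0]

This is the Floyd-Warshall all-pairs shortest-path computation. For each intermediate vertex k = 0, 1, …, 3, update dist[i][j] ← min(dist[i][j], dist[i][k] + dist[k][j]). The final matrix gives, for each (i, j), the minimum total weight of any directed path from i to j (possibly empty when i = j).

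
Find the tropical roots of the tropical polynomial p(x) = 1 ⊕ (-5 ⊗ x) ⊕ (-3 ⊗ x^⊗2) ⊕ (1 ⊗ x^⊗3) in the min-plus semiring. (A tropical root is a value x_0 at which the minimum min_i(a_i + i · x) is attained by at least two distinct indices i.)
Roots: {-4, -2, 6}

Each tropical root is a break point of the lower envelope of the lines y = a_i + i · x (there are 4 lines, with slopes 0, 1, ..., 3). Only the lines that attain the minimum somewhere contribute to roots; other lines are dominated. Here the surviving (envelope) indices are i = 3, i = 2, i = 1, i = 0.
Intersections between consecutive envelope lines give the roots: for adjacent envelope indices i < j the intersection is x = (a_i − a_j) / (j − i). Reading off the sorted break points: {-4, -2, 6}.
Verification: at each break x_0, at least two indices attain the minimum of min_i(a_i + i · x_0).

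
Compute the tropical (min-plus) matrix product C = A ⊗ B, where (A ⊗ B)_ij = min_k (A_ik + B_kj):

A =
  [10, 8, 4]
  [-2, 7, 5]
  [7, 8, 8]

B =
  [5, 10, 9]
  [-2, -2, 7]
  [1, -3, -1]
A ⊗ B =
  [5, 1, 3]
  [3, 2, 4]
  [6, 5, 7]

Apply the min-plus product entry-by-entry:
  C[0][0] = min over k of (A[0][0] + B[0][0] = 10 + 5 = 15, A[0][1] + B[1][0] = 8 + -2 = 6, A[0][2] + B[2][0] = 4 + 1 = 5) = 5 (attained at k = 2)
  C[0][1] = min over k of (A[0][0] + B[0][1] = 10 + 10 = 20, A[0][1] + B[1][1] = 8 + -2 = 6, A[0][2] + B[2][1] = 4 + -3 = 1) = 1 (attained at k = 2)
  C[0][2] = min over k of (A[0][0] + B[0][2] = 10 + 9 = 19, A[0][1] + B[1][2] = 8 + 7 = 15, A[0][2] + B[2][2] = 4 + -1 = 3) = 3 (attained at k = 2)
  C[1][0] = min over k of (A[1][0] + B[0][0] = -2 + 5 = 3, A[1][1] + B[1][0] = 7 + -2 = 5, A[1][2] + B[2][0] = 5 + 1 = 6) = 3 (attained at k = 0)
  C[1][1] = min over k of (A[1][0] + B[0][1] = -2 + 10 = 8, A[1][1] + B[1][1] = 7 + -2 = 5, A[1][2] + B[2][1] = 5 + -3 = 2) = 2 (attained at k = 2)
  C[1][2] = min over k of (A[1][0] + B[0][2] = -2 + 9 = 7, A[1][1] + B[1][2] = 7 + 7 = 14, A[1][2] + B[2][2] = 5 + -1 = 4) = 4 (attained at k = 2)
  C[2][0] = min over k of (A[2][0] + B[0][0] = 7 + 5 = 12, A[2][1] + B[1][0] = 8 + -2 = 6, A[2][2] + B[2][0] = 8 + 1 = 9) = 6 (attained at k = 1)
  C[2][1] = min over k of (A[2][0] + B[0][1] = 7 + 10 = 17, A[2][1] + B[1][1] = 8 + -2 = 6, A[2][2] + B[2][1] = 8 + -3 = 5) = 5 (attained at k = 2)
  C[2][2] = min over k of (A[2][0] + B[0][2] = 7 + 9 = 16, A[2][1] + B[1][2] = 8 + 7 = 15, A[2][2] + B[2][2] = 8 + -1 = 7) = 7 (attained at k = 2)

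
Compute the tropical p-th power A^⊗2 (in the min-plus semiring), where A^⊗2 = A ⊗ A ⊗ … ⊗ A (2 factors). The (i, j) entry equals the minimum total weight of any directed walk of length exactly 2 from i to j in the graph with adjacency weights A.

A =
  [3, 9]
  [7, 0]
A^⊗2 =
  [6, 9]
  [7, 0]

Each entry (A^⊗2)_ij equals the minimum over all length-2 walks i = v_0 → v_1 → … → v_2 = j of Σ_t A[v_t][v_{t+1}]. For example, for (i, j) = (0, 1) we minimise over 2 possible intermediate vertex sequences; the minimum is 9, attained along the walk 0 → 1 → 1.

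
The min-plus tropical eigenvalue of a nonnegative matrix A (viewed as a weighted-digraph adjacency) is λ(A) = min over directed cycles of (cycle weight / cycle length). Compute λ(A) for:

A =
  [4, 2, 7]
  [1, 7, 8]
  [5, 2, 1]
λ(A) = 1

Enumerate directed cycles and compute their means (weight / length). Sample:
  cycle 0 → 0: weight = 4, length = 1, mean = 4/1 ≈ 4.000
  cycle 1 → 1: weight = 7, length = 1, mean = 7/1 ≈ 7.000
  cycle 2 → 2: weight = 1, length = 1, mean = 1/1 ≈ 1.000
  cycle 0 → 1 → 0: weight = 3, length = 2, mean = 3/2 ≈ 1.500
  cycle 0 → 2 → 0: weight = 12, length = 2, mean = 12/2 ≈ 6.000
  cycle 1 → 0 → 1: weight = 3, length = 2, mean = 3/2 ≈ 1.500
Minimum mean = 1.000, attained e.g. along the cycle 2 → 2 with weight 1 and length 1. So λ(A) = 1/1 = 1.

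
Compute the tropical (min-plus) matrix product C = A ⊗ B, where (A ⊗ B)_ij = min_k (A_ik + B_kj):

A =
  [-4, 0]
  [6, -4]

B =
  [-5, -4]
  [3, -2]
A ⊗ B =
  [-9, -8]
  [-1, -6]

Apply the min-plus product entry-by-entry:
  C[0][0] = min over k of (A[0][0] + B[0][0] = -4 + -5 = -9, A[0][1] + B[1][0] = 0 + 3 = 3) = -9 (attained at k = 0)
  C[0][1] = min over k of (A[0][0] + B[0][1] = -4 + -4 = -8, A[0][1] + B[1][1] = 0 + -2 = -2) = -8 (attained at k = 0)
  C[1][0] = min over k of (A[1][0] + B[0][0] = 6 + -5 = 1, A[1][1] + B[1][0] = -4 + 3 = -1) = -1 (attained at k = 1)
  C[1][1] = min over k of (A[1][0] + B[0][1] = 6 + -4 = 2, A[1][1] + B[1][1] = -4 + -2 = -6) = -6 (attained at k = 1)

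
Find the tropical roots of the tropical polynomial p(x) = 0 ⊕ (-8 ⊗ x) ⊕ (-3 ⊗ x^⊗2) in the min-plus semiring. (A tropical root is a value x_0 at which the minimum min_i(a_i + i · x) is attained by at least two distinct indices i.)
Roots: {-5, 8}

Each tropical root is a break point of the lower envelope of the lines y = a_i + i · x (there are 3 lines, with slopes 0, 1, ..., 2). Only the lines that attain the minimum somewhere contribute to roots; other lines are dominated. Here the surviving (envelope) indices are i = 2, i = 1, i = 0.
Intersections between consecutive envelope lines give the roots: for adjacent envelope indices i < j the intersection is x = (a_i − a_j) / (j − i). Reading off the sorted break points: {-5, 8}.
Verification: at each break x_0, at least two indices attain the minimum of min_i(a_i + i · x_0).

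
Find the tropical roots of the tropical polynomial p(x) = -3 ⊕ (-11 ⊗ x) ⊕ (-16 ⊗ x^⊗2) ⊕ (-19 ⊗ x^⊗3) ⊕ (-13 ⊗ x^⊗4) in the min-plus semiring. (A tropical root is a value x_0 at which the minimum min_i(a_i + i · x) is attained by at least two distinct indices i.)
Roots: {-6, 3, 5, 8}

Each tropical root is a break point of the lower envelope of the lines y = a_i + i · x (there are 5 lines, with slopes 0, 1, ..., 4). Only the lines that attain the minimum somewhere contribute to roots; other lines are dominated. Here the surviving (envelope) indices are i = 4, i = 3, i = 2, i = 1, i = 0.
Intersections between consecutive envelope lines give the roots: for adjacent envelope indices i < j the intersection is x = (a_i − a_j) / (j − i). Reading off the sorted break points: {-6, 3, 5, 8}.
Verification: at each break x_0, at least two indices attain the minimum of min_i(a_i + i · x_0).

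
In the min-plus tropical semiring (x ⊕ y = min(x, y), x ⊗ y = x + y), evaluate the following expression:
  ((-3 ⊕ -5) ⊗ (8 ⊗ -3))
((-3 ⊕ -5) ⊗ (8 ⊗ -3)) = 0

Expand innermost to outermost. Recall ⊕ takes the minimum of its arguments and ⊗ takes their sum. Working out the expression ((-3 ⊕ -5) ⊗ (8 ⊗ -3)) gives 0.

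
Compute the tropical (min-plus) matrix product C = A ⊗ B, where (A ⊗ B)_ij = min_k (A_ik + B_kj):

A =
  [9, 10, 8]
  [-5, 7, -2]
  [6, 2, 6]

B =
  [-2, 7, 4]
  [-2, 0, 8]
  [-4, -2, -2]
A ⊗ B =
  [4, 6, 6]
  [-7, -4, -4]
  [0, 2, 4]

Apply the min-plus product entry-by-entry:
  C[0][0] = min over k of (A[0][0] + B[0][0] = 9 + -2 = 7, A[0][1] + B[1][0] = 10 + -2 = 8, A[0][2] + B[2][0] = 8 + -4 = 4) = 4 (attained at k = 2)
  C[0][1] = min over k of (A[0][0] + B[0][1] = 9 + 7 = 16, A[0][1] + B[1][1] = 10 + 0 = 10, A[0][2] + B[2][1] = 8 + -2 = 6) = 6 (attained at k = 2)
  C[0][2] = min over k of (A[0][0] + B[0][2] = 9 + 4 = 13, A[0][1] + B[1][2] = 10 + 8 = 18, A[0][2] + B[2][2] = 8 + -2 = 6) = 6 (attained at k = 2)
  C[1][0] = min over k of (A[1][0] + B[0][0] = -5 + -2 = -7, A[1][1] + B[1][0] = 7 + -2 = 5, A[1][2] + B[2][0] = -2 + -4 = -6) = -7 (attained at k = 0)
  C[1][1] = min over k of (A[1][0] + B[0][1] = -5 + 7 = 2, A[1][1] + B[1][1] = 7 + 0 = 7, A[1][2] + B[2][1] = -2 + -2 = -4) = -4 (attained at k = 2)
  C[1][2] = min over k of (A[1][0] + B[0][2] = -5 + 4 = -1, A[1][1] + B[1][2] = 7 + 8 = 15, A[1][2] + B[2][2] = -2 + -2 = -4) = -4 (attained at k = 2)
  C[2][0] = min over k of (A[2][0] + B[0][0] = 6 + -2 = 4, A[2][1] + B[1][0] = 2 + -2 = 0, A[2][2] + B[2][0] = 6 + -4 = 2) = 0 (attained at k = 1)
  C[2][1] = min over k of (A[2][0] + B[0][1] = 6 + 7 = 13, A[2][1] + B[1][1] = 2 + 0 = 2, A[2][2] + B[2][1] = 6 + -2 = 4) = 2 (attained at k = 1)
  C[2][2] = min over k of (A[2][0] + B[0][2] = 6 + 4 = 10, A[2][1] + B[1][2] = 2 + 8 = 10, A[2][2] + B[2][2] = 6 + -2 = 4) = 4 (attained at k = 2)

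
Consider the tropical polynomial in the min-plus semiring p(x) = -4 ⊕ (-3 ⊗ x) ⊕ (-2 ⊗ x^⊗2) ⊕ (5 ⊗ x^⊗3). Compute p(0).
p(0) = -4

A tropical monomial a ⊗ x^⊗i evaluates to a + i · x. Evaluating each term at x = 0:
  Term 0 contributes -4 + 0 · 0 = -4
  Term 1 contributes -3 + 1 · 0 = -3
  Term 2 contributes -2 + 2 · 0 = -2
  Term 3 contributes 5 + 3 · 0 = 5
p(0) = ⊕ of these = min[-4, -3, -2, 5] = -4.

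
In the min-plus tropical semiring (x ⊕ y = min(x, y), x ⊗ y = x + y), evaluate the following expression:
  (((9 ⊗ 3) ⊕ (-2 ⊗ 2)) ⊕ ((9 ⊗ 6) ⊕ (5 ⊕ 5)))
(((9 ⊗ 3) ⊕ (-2 ⊗ 2)) ⊕ ((9 ⊗ 6) ⊕ (5 ⊕ 5))) = 0

Expand innermost to outermost. Recall ⊕ takes the minimum of its arguments and ⊗ takes their sum. Working out the expression (((9 ⊗ 3) ⊕ (-2 ⊗ 2)) ⊕ ((9 ⊗ 6) ⊕ (5 ⊕ 5))) gives 0.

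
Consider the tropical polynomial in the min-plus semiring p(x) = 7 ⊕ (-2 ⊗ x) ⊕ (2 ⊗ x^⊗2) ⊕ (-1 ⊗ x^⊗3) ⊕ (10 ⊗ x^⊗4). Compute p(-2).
p(-2) = -7

A tropical monomial a ⊗ x^⊗i evaluates to a + i · x. Evaluating each term at x = -2:
  Term 0 contributes 7 + 0 · -2 = 7
  Term 1 contributes -2 + 1 · -2 = -4
  Term 2 contributes 2 + 2 · -2 = -2
  Term 3 contributes -1 + 3 · -2 = -7
  Term 4 contributes 10 + 4 · -2 = 2
p(-2) = ⊕ of these = min[7, -4, -2, -7, 2] = -7.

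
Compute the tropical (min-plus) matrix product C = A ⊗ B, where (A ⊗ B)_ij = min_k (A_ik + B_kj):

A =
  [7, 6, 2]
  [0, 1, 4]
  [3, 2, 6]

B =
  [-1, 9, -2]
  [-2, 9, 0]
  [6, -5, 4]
A ⊗ B =
  [4, -3, 5]
  [-1, -1, -2]
  [0, 1, 1]

Apply the min-plus product entry-by-entry:
  C[0][0] = min over k of (A[0][0] + B[0][0] = 7 + -1 = 6, A[0][1] + B[1][0] = 6 + -2 = 4, A[0][2] + B[2][0] = 2 + 6 = 8) = 4 (attained at k = 1)
  C[0][1] = min over k of (A[0][0] + B[0][1] = 7 + 9 = 16, A[0][1] + B[1][1] = 6 + 9 = 15, A[0][2] + B[2][1] = 2 + -5 = -3) = -3 (attained at k = 2)
  C[0][2] = min over k of (A[0][0] + B[0][2] = 7 + -2 = 5, A[0][1] + B[1][2] = 6 + 0 = 6, A[0][2] + B[2][2] = 2 + 4 = 6) = 5 (attained at k = 0)
  C[1][0] = min over k of (A[1][0] + B[0][0] = 0 + -1 = -1, A[1][1] + B[1][0] = 1 + -2 = -1, A[1][2] + B[2][0] = 4 + 6 = 10) = -1 (attained at k = 0)
  C[1][1] = min over k of (A[1][0] + B[0][1] = 0 + 9 = 9, A[1][1] + B[1][1] = 1 + 9 = 10, A[1][2] + B[2][1] = 4 + -5 = -1) = -1 (attained at k = 2)
  C[1][2] = min over k of (A[1][0] + B[0][2] = 0 + -2 = -2, A[1][1] + B[1][2] = 1 + 0 = 1, A[1][2] + B[2][2] = 4 + 4 = 8) = -2 (attained at k = 0)
  C[2][0] = min over k of (A[2][0] + B[0][0] = 3 + -1 = 2, A[2][1] + B[1][0] = 2 + -2 = 0, A[2][2] + B[2][0] = 6 + 6 = 12) = 0 (attained at k = 1)
  C[2][1] = min over k of (A[2][0] + B[0][1] = 3 + 9 = 12, A[2][1] + B[1][1] = 2 + 9 = 11, A[2][2] + B[2][1] = 6 + -5 = 1) = 1 (attained at k = 2)
  C[2][2] = min over k of (A[2][0] + B[0][2] = 3 + -2 = 1, A[2][1] + B[1][2] = 2 + 0 = 2, A[2][2] + B[2][2] = 6 + 4 = 10) = 1 (attained at k = 0)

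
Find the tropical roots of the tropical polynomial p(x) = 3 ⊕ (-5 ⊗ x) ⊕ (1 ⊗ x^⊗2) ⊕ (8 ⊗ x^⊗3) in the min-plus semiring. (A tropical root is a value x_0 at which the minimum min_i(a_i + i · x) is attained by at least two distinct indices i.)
Roots: {-7, -6, 8}

Each tropical root is a break point of the lower envelope of the lines y = a_i + i · x (there are 4 lines, with slopes 0, 1, ..., 3). Only the lines that attain the minimum somewhere contribute to roots; other lines are dominated. Here the surviving (envelope) indices are i = 3, i = 2, i = 1, i = 0.
Intersections between consecutive envelope lines give the roots: for adjacent envelope indices i < j the intersection is x = (a_i − a_j) / (j − i). Reading off the sorted break points: {-7, -6, 8}.
Verification: at each break x_0, at least two indices attain the minimum of min_i(a_i + i · x_0).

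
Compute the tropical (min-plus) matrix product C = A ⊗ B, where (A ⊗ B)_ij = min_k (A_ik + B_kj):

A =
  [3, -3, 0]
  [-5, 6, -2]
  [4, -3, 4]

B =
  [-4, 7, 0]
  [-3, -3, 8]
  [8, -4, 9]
A ⊗ B =
  [-6, -6, 3]
  [-9, -6, -5]
  [-6, -6, 4]

Apply the min-plus product entry-by-entry:
  C[0][0] = min over k of (A[0][0] + B[0][0] = 3 + -4 = -1, A[0][1] + B[1][0] = -3 + -3 = -6, A[0][2] + B[2][0] = 0 + 8 = 8) = -6 (attained at k = 1)
  C[0][1] = min over k of (A[0][0] + B[0][1] = 3 + 7 = 10, A[0][1] + B[1][1] = -3 + -3 = -6, A[0][2] + B[2][1] = 0 + -4 = -4) = -6 (attained at k = 1)
  C[0][2] = min over k of (A[0][0] + B[0][2] = 3 + 0 = 3, A[0][1] + B[1][2] = -3 + 8 = 5, A[0][2] + B[2][2] = 0 + 9 = 9) = 3 (attained at k = 0)
  C[1][0] = min over k of (A[1][0] + B[0][0] = -5 + -4 = -9, A[1][1] + B[1][0] = 6 + -3 = 3, A[1][2] + B[2][0] = -2 + 8 = 6) = -9 (attained at k = 0)
  C[1][1] = min over k of (A[1][0] + B[0][1] = -5 + 7 = 2, A[1][1] + B[1][1] = 6 + -3 = 3, A[1][2] + B[2][1] = -2 + -4 = -6) = -6 (attained at k = 2)
  C[1][2] = min over k of (A[1][0] + B[0][2] = -5 + 0 = -5, A[1][1] + B[1][2] = 6 + 8 = 14, A[1][2] + B[2][2] = -2 + 9 = 7) = -5 (attained at k = 0)
  C[2][0] = min over k of (A[2][0] + B[0][0] = 4 + -4 = 0, A[2][1] + B[1][0] = -3 + -3 = -6, A[2][2] + B[2][0] = 4 + 8 = 12) = -6 (attained at k = 1)
  C[2][1] = min over k of (A[2][0] + B[0][1] = 4 + 7 = 11, A[2][1] + B[1][1] = -3 + -3 = -6, A[2][2] + B[2][1] = 4 + -4 = 0) = -6 (attained at k = 1)
  C[2][2] = min over k of (A[2][0] + B[0][2] = 4 + 0 = 4, A[2][1] + B[1][2] = -3 + 8 = 5, A[2][2] + B[2][2] = 4 + 9 = 13) = 4 (attained at k = 0)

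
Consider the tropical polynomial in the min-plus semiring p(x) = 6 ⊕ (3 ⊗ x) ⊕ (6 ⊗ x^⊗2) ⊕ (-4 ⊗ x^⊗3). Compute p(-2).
p(-2) = -10

A tropical monomial a ⊗ x^⊗i evaluates to a + i · x. Evaluating each term at x = -2:
  Term 0 contributes 6 + 0 · -2 = 6
  Term 1 contributes 3 + 1 · -2 = 1
  Term 2 contributes 6 + 2 · -2 = 2
  Term 3 contributes -4 + 3 · -2 = -10
p(-2) = ⊕ of these = min[6, 1, 2, -10] = -10.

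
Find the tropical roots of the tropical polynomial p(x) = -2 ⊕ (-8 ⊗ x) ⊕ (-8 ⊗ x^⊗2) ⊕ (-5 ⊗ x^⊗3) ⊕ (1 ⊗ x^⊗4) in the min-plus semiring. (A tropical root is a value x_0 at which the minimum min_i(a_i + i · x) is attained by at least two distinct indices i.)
Roots: {-6, -3, 0, 6}

Each tropical root is a break point of the lower envelope of the lines y = a_i + i · x (there are 5 lines, with slopes 0, 1, ..., 4). Only the lines that attain the minimum somewhere contribute to roots; other lines are dominated. Here the surviving (envelope) indices are i = 4, i = 3, i = 2, i = 1, i = 0.
Intersections between consecutive envelope lines give the roots: for adjacent envelope indices i < j the intersection is x = (a_i − a_j) / (j − i). Reading off the sorted break points: {-6, -3, 0, 6}.
Verification: at each break x_0, at least two indices attain the minimum of min_i(a_i + i · x_0).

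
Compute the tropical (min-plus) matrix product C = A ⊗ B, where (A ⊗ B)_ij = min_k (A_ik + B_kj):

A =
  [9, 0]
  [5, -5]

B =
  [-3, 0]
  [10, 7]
A ⊗ B =
  [6, 7]
  [2, 2]

Apply the min-plus product entry-by-entry:
  C[0][0] = min over k of (A[0][0] + B[0][0] = 9 + -3 = 6, A[0][1] + B[1][0] = 0 + 10 = 10) = 6 (attained at k = 0)
  C[0][1] = min over k of (A[0][0] + B[0][1] = 9 + 0 = 9, A[0][1] + B[1][1] = 0 + 7 = 7) = 7 (attained at k = 1)
  C[1][0] = min over k of (A[1][0] + B[0][0] = 5 + -3 = 2, A[1][1] + B[1][0] = -5 + 10 = 5) = 2 (attained at k = 0)
  C[1][1] = min over k of (A[1][0] + B[0][1] = 5 + 0 = 5, A[1][1] + B[1][1] = -5 + 7 = 2) = 2 (attained at k = 1)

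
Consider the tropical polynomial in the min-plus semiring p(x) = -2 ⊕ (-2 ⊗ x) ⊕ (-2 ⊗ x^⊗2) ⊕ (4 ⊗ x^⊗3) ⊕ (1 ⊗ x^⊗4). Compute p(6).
p(6) = -2

A tropical monomial a ⊗ x^⊗i evaluates to a + i · x. Evaluating each term at x = 6:
  Term 0 contributes -2 + 0 · 6 = -2
  Term 1 contributes -2 + 1 · 6 = 4
  Term 2 contributes -2 + 2 · 6 = 10
  Term 3 contributes 4 + 3 · 6 = 22
  Term 4 contributes 1 + 4 · 6 = 25
p(6) = ⊕ of these = min[-2, 4, 10, 22, 25] = -2.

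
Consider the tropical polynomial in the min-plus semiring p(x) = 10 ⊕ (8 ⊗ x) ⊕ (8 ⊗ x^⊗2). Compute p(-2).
p(-2) = 4

A tropical monomial a ⊗ x^⊗i evaluates to a + i · x. Evaluating each term at x = -2:
  Term 0 contributes 10 + 0 · -2 = 10
  Term 1 contributes 8 + 1 · -2 = 6
  Term 2 contributes 8 + 2 · -2 = 4
p(-2) = ⊕ of these = min[10, 6, 4] = 4.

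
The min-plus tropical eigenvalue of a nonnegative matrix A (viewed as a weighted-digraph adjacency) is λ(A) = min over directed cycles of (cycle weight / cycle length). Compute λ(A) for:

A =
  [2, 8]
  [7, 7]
λ(A) = 2

Enumerate directed cycles and compute their means (weight / length). Sample:
  cycle 0 → 0: weight = 2, length = 1, mean = 2/1 ≈ 2.000
  cycle 1 → 1: weight = 7, length = 1, mean = 7/1 ≈ 7.000
  cycle 0 → 1 → 0: weight = 15, length = 2, mean = 15/2 ≈ 7.500
  cycle 1 → 0 → 1: weight = 15, length = 2, mean = 15/2 ≈ 7.500
Minimum mean = 2.000, attained e.g. along the cycle 0 → 0 with weight 2 and length 1. So λ(A) = 2/1 = 2.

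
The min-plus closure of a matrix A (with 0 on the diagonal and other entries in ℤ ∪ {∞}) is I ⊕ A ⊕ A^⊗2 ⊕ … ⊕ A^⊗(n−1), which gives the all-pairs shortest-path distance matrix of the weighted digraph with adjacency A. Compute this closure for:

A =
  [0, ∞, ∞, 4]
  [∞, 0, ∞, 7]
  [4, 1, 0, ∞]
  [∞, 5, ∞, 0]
Closure =
  [0, 9, ∞, 4]
  [∞, 0, ∞, 7]
  [4, 1, 0, 8]
  [∞, 5, ∞, 0]

This is the Floyd-Warshall all-pairs shortest-path computation. For each intermediate vertex k = 0, 1, …, 3, update dist[i][j] ← min(dist[i][j], dist[i][k] + dist[k][j]). The final matrix gives, for each (i, j), the minimum total weight of any directed path from i to j (possibly empty when i = j).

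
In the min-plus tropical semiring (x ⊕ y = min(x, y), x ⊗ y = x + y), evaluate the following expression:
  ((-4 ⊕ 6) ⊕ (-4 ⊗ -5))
((-4 ⊕ 6) ⊕ (-4 ⊗ -5)) = -9

Expand innermost to outermost. Recall ⊕ takes the minimum of its arguments and ⊗ takes their sum. Working out the expression ((-4 ⊕ 6) ⊕ (-4 ⊗ -5)) gives -9.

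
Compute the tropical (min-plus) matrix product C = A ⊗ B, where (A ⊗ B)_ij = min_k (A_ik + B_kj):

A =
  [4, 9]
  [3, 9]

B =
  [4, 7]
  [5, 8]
A ⊗ B =
  [8, 11]
  [7, 10]

Apply the min-plus product entry-by-entry:
  C[0][0] = min over k of (A[0][0] + B[0][0] = 4 + 4 = 8, A[0][1] + B[1][0] = 9 + 5 = 14) = 8 (attained at k = 0)
  C[0][1] = min over k of (A[0][0] + B[0][1] = 4 + 7 = 11, A[0][1] + B[1][1] = 9 + 8 = 17) = 11 (attained at k = 0)
  C[1][0] = min over k of (A[1][0] + B[0][0] = 3 + 4 = 7, A[1][1] + B[1][0] = 9 + 5 = 14) = 7 (attained at k = 0)
  C[1][1] = min over k of (A[1][0] + B[0][1] = 3 + 7 = 10, A[1][1] + B[1][1] = 9 + 8 = 17) = 10 (attained at k = 0)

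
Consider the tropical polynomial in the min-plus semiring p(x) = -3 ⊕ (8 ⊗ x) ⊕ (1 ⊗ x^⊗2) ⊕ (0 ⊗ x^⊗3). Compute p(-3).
p(-3) = -9

A tropical monomial a ⊗ x^⊗i evaluates to a + i · x. Evaluating each term at x = -3:
  Term 0 contributes -3 + 0 · -3 = -3
  Term 1 contributes 8 + 1 · -3 = 5
  Term 2 contributes 1 + 2 · -3 = -5
  Term 3 contributes 0 + 3 · -3 = -9
p(-3) = ⊕ of these = min[-3, 5, -5, -9] = -9.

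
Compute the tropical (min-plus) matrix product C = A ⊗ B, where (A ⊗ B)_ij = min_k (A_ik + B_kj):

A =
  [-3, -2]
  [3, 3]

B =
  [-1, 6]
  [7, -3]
A ⊗ B =
  [-4, -5]
  [2, 0]

Apply the min-plus product entry-by-entry:
  C[0][0] = min over k of (A[0][0] + B[0][0] = -3 + -1 = -4, A[0][1] + B[1][0] = -2 + 7 = 5) = -4 (attained at k = 0)
  C[0][1] = min over k of (A[0][0] + B[0][1] = -3 + 6 = 3, A[0][1] + B[1][1] = -2 + -3 = -5) = -5 (attained at k = 1)
  C[1][0] = min over k of (A[1][0] + B[0][0] = 3 + -1 = 2, A[1][1] + B[1][0] = 3 + 7 = 10) = 2 (attained at k = 0)
  C[1][1] = min over k of (A[1][0] + B[0][1] = 3 + 6 = 9, A[1][1] + B[1][1] = 3 + -3 = 0) = 0 (attained at k = 1)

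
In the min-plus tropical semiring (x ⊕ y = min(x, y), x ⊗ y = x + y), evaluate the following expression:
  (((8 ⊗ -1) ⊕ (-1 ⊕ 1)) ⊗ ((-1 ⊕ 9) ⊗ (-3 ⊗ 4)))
(((8 ⊗ -1) ⊕ (-1 ⊕ 1)) ⊗ ((-1 ⊕ 9) ⊗ (-3 ⊗ 4))) = -1

Expand innermost to outermost. Recall ⊕ takes the minimum of its arguments and ⊗ takes their sum. Working out the expression (((8 ⊗ -1) ⊕ (-1 ⊕ 1)) ⊗ ((-1 ⊕ 9) ⊗ (-3 ⊗ 4))) gives -1.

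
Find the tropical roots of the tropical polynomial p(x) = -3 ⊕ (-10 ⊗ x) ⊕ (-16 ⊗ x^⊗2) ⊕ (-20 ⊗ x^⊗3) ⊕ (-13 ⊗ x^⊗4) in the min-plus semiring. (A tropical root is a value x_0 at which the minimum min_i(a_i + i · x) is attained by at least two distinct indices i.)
Roots: {-7, 4, 6, 7}

Each tropical root is a break point of the lower envelope of the lines y = a_i + i · x (there are 5 lines, with slopes 0, 1, ..., 4). Only the lines that attain the minimum somewhere contribute to roots; other lines are dominated. Here the surviving (envelope) indices are i = 4, i = 3, i = 2, i = 1, i = 0.
Intersections between consecutive envelope lines give the roots: for adjacent envelope indices i < j the intersection is x = (a_i − a_j) / (j − i). Reading off the sorted break points: {-7, 4, 6, 7}.
Verification: at each break x_0, at least two indices attain the minimum of min_i(a_i + i · x_0).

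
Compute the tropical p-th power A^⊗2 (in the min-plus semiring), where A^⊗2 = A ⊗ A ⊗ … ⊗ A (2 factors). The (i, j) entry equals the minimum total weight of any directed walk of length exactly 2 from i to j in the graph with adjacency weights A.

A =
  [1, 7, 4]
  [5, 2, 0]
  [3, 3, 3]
A^⊗2 =
  [2, 7, 5]
  [3, 3, 2]
  [4, 5, 3]

Each entry (A^⊗2)_ij equals the minimum over all length-2 walks i = v_0 → v_1 → … → v_2 = j of Σ_t A[v_t][v_{t+1}]. For example, for (i, j) = (0, 2) we minimise over 3 possible intermediate vertex sequences; the minimum is 5, attained along the walk 0 → 0 → 2.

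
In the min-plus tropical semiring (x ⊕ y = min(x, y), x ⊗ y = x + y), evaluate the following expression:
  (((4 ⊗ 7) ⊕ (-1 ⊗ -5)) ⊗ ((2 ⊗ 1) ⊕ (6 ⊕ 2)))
(((4 ⊗ 7) ⊕ (-1 ⊗ -5)) ⊗ ((2 ⊗ 1) ⊕ (6 ⊕ 2))) = -4

Expand innermost to outermost. Recall ⊕ takes the minimum of its arguments and ⊗ takes their sum. Working out the expression (((4 ⊗ 7) ⊕ (-1 ⊗ -5)) ⊗ ((2 ⊗ 1) ⊕ (6 ⊕ 2))) gives -4.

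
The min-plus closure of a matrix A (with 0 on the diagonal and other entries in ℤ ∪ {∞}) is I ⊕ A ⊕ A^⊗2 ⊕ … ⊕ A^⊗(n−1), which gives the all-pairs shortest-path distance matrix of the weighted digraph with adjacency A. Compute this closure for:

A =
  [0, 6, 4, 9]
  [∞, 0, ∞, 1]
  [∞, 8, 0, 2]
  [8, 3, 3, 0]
Closure =
  [0, 6, 4, 6]
  [9, 0, 4, 1]
  [10, 5, 0, 2]
  [8, 3, 3, 0]

This is the Floyd-Warshall all-pairs shortest-path computation. For each intermediate vertex k = 0, 1, …, 3, update dist[i][j] ← min(dist[i][j], dist[i][k] + dist[k][j]). The final matrix gives, for each (i, j), the minimum total weight of any directed path from i to j (possibly empty when i = j).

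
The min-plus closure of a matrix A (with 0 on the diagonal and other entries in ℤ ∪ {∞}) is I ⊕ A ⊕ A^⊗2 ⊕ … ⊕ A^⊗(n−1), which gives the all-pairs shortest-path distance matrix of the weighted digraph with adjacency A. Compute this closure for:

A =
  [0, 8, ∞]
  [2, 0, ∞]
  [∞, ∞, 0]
Closure =
  [0, 8, ∞]
  [2, 0, ∞]
  [∞, ∞, 0]

This is the Floyd-Warshall all-pairs shortest-path computation. For each intermediate vertex k = 0, 1, …, 2, update dist[i][j] ← min(dist[i][j], dist[i][k] + dist[k][j]). The final matrix gives, for each (i, j), the minimum total weight of any directed path from i to j (possibly empty when i = j).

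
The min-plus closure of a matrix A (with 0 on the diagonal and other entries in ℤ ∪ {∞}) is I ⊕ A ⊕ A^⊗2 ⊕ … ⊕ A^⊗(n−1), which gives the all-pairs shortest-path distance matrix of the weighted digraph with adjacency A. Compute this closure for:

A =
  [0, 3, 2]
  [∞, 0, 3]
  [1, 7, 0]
Closure =
  [0, 3, 2]
  [4, 0, 3]
  [1, 4, 0]

This is the Floyd-Warshall all-pairs shortest-path computation. For each intermediate vertex k = 0, 1, …, 2, update dist[i][j] ← min(dist[i][j], dist[i][k] + dist[k][j]). The final matrix gives, for each (i, j), the minimum total weight of any directed path from i to j (possibly empty when i = j).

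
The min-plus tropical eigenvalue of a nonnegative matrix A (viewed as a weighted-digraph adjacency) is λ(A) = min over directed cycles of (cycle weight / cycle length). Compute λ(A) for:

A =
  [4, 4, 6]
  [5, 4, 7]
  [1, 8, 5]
λ(A) = 7/2

Enumerate directed cycles and compute their means (weight / length). Sample:
  cycle 0 → 0: weight = 4, length = 1, mean = 4/1 ≈ 4.000
  cycle 1 → 1: weight = 4, length = 1, mean = 4/1 ≈ 4.000
  cycle 2 → 2: weight = 5, length = 1, mean = 5/1 ≈ 5.000
  cycle 0 → 1 → 0: weight = 9, length = 2, mean = 9/2 ≈ 4.500
  cycle 0 → 2 → 0: weight = 7, length = 2, mean = 7/2 ≈ 3.500
  cycle 1 → 0 → 1: weight = 9, length = 2, mean = 9/2 ≈ 4.500
Minimum mean = 3.500, attained e.g. along the cycle 0 → 2 → 0 with weight 7 and length 2. So λ(A) = 7/2 = 7/2.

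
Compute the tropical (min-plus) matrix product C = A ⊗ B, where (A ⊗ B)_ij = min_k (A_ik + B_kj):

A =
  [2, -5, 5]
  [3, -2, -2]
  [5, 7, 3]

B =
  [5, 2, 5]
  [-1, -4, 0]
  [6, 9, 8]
A ⊗ B =
  [-6, -9, -5]
  [-3, -6, -2]
  [6, 3, 7]

Apply the min-plus product entry-by-entry:
  C[0][0] = min over k of (A[0][0] + B[0][0] = 2 + 5 = 7, A[0][1] + B[1][0] = -5 + -1 = -6, A[0][2] + B[2][0] = 5 + 6 = 11) = -6 (attained at k = 1)
  C[0][1] = min over k of (A[0][0] + B[0][1] = 2 + 2 = 4, A[0][1] + B[1][1] = -5 + -4 = -9, A[0][2] + B[2][1] = 5 + 9 = 14) = -9 (attained at k = 1)
  C[0][2] = min over k of (A[0][0] + B[0][2] = 2 + 5 = 7, A[0][1] + B[1][2] = -5 + 0 = -5, A[0][2] + B[2][2] = 5 + 8 = 13) = -5 (attained at k = 1)
  C[1][0] = min over k of (A[1][0] + B[0][0] = 3 + 5 = 8, A[1][1] + B[1][0] = -2 + -1 = -3, A[1][2] + B[2][0] = -2 + 6 = 4) = -3 (attained at k = 1)
  C[1][1] = min over k of (A[1][0] + B[0][1] = 3 + 2 = 5, A[1][1] + B[1][1] = -2 + -4 = -6, A[1][2] + B[2][1] = -2 + 9 = 7) = -6 (attained at k = 1)
  C[1][2] = min over k of (A[1][0] + B[0][2] = 3 + 5 = 8, A[1][1] + B[1][2] = -2 + 0 = -2, A[1][2] + B[2][2] = -2 + 8 = 6) = -2 (attained at k = 1)
  C[2][0] = min over k of (A[2][0] + B[0][0] = 5 + 5 = 10, A[2][1] + B[1][0] = 7 + -1 = 6, A[2][2] + B[2][0] = 3 + 6 = 9) = 6 (attained at k = 1)
  C[2][1] = min over k of (A[2][0] + B[0][1] = 5 + 2 = 7, A[2][1] + B[1][1] = 7 + -4 = 3, A[2][2] + B[2][1] = 3 + 9 = 12) = 3 (attained at k = 1)
  C[2][2] = min over k of (A[2][0] + B[0][2] = 5 + 5 = 10, A[2][1] + B[1][2] = 7 + 0 = 7, A[2][2] + B[2][2] = 3 + 8 = 11) = 7 (attained at k = 1)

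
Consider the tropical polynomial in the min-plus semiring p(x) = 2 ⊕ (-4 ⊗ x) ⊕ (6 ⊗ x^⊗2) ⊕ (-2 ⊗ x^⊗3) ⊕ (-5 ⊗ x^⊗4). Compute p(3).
p(3) = -1

A tropical monomial a ⊗ x^⊗i evaluates to a + i · x. Evaluating each term at x = 3:
  Term 0 contributes 2 + 0 · 3 = 2
  Term 1 contributes -4 + 1 · 3 = -1
  Term 2 contributes 6 + 2 · 3 = 12
  Term 3 contributes -2 + 3 · 3 = 7
  Term 4 contributes -5 + 4 · 3 = 7
p(3) = ⊕ of these = min[2, -1, 12, 7, 7] = -1.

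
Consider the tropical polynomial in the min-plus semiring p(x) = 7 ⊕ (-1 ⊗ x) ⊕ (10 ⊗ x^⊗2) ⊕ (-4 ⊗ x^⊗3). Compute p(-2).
p(-2) = -10

A tropical monomial a ⊗ x^⊗i evaluates to a + i · x. Evaluating each term at x = -2:
  Term 0 contributes 7 + 0 · -2 = 7
  Term 1 contributes -1 + 1 · -2 = -3
  Term 2 contributes 10 + 2 · -2 = 6
  Term 3 contributes -4 + 3 · -2 = -10
p(-2) = ⊕ of these = min[7, -3, 6, -10] = -10.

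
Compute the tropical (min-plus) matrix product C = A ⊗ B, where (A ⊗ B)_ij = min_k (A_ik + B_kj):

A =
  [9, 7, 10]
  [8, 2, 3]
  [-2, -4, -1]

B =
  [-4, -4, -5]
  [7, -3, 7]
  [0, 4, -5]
A ⊗ B =
  [5, 4, 4]
  [3, -1, -2]
  [-6, -7, -7]

Apply the min-plus product entry-by-entry:
  C[0][0] = min over k of (A[0][0] + B[0][0] = 9 + -4 = 5, A[0][1] + B[1][0] = 7 + 7 = 14, A[0][2] + B[2][0] = 10 + 0 = 10) = 5 (attained at k = 0)
  C[0][1] = min over k of (A[0][0] + B[0][1] = 9 + -4 = 5, A[0][1] + B[1][1] = 7 + -3 = 4, A[0][2] + B[2][1] = 10 + 4 = 14) = 4 (attained at k = 1)
  C[0][2] = min over k of (A[0][0] + B[0][2] = 9 + -5 = 4, A[0][1] + B[1][2] = 7 + 7 = 14, A[0][2] + B[2][2] = 10 + -5 = 5) = 4 (attained at k = 0)
  C[1][0] = min over k of (A[1][0] + B[0][0] = 8 + -4 = 4, A[1][1] + B[1][0] = 2 + 7 = 9, A[1][2] + B[2][0] = 3 + 0 = 3) = 3 (attained at k = 2)
  C[1][1] = min over k of (A[1][0] + B[0][1] = 8 + -4 = 4, A[1][1] + B[1][1] = 2 + -3 = -1, A[1][2] + B[2][1] = 3 + 4 = 7) = -1 (attained at k = 1)
  C[1][2] = min over k of (A[1][0] + B[0][2] = 8 + -5 = 3, A[1][1] + B[1][2] = 2 + 7 = 9, A[1][2] + B[2][2] = 3 + -5 = -2) = -2 (attained at k = 2)
  C[2][0] = min over k of (A[2][0] + B[0][0] = -2 + -4 = -6, A[2][1] + B[1][0] = -4 + 7 = 3, A[2][2] + B[2][0] = -1 + 0 = -1) = -6 (attained at k = 0)
  C[2][1] = min over k of (A[2][0] + B[0][1] = -2 + -4 = -6, A[2][1] + B[1][1] = -4 + -3 = -7, A[2][2] + B[2][1] = -1 + 4 = 3) = -7 (attained at k = 1)
  C[2][2] = min over k of (A[2][0] + B[0][2] = -2 + -5 = -7, A[2][1] + B[1][2] = -4 + 7 = 3, A[2][2] + B[2][2] = -1 + -5 = -6) = -7 (attained at k = 0)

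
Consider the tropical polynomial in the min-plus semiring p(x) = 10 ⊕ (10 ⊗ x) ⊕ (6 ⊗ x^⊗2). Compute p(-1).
p(-1) = 4

A tropical monomial a ⊗ x^⊗i evaluates to a + i · x. Evaluating each term at x = -1:
  Term 0 contributes 10 + 0 · -1 = 10
  Term 1 contributes 10 + 1 · -1 = 9
  Term 2 contributes 6 + 2 · -1 = 4
p(-1) = ⊕ of these = min[10, 9, 4] = 4.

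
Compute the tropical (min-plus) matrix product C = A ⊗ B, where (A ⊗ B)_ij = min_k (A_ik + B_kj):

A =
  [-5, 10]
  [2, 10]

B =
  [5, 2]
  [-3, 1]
A ⊗ B =
  [0, -3]
  [7, 4]

Apply the min-plus product entry-by-entry:
  C[0][0] = min over k of (A[0][0] + B[0][0] = -5 + 5 = 0, A[0][1] + B[1][0] = 10 + -3 = 7) = 0 (attained at k = 0)
  C[0][1] = min over k of (A[0][0] + B[0][1] = -5 + 2 = -3, A[0][1] + B[1][1] = 10 + 1 = 11) = -3 (attained at k = 0)
  C[1][0] = min over k of (A[1][0] + B[0][0] = 2 + 5 = 7, A[1][1] + B[1][0] = 10 + -3 = 7) = 7 (attained at k = 0)
  C[1][1] = min over k of (A[1][0] + B[0][1] = 2 + 2 = 4, A[1][1] + B[1][1] = 10 + 1 = 11) = 4 (attained at k = 0)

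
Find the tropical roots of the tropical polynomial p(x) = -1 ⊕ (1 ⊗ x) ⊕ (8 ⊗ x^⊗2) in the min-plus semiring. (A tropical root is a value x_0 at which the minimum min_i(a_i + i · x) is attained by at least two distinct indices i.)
Roots: {-7, -2}

Each tropical root is a break point of the lower envelope of the lines y = a_i + i · x (there are 3 lines, with slopes 0, 1, ..., 2). Only the lines that attain the minimum somewhere contribute to roots; other lines are dominated. Here the surviving (envelope) indices are i = 2, i = 1, i = 0.
Intersections between consecutive envelope lines give the roots: for adjacent envelope indices i < j the intersection is x = (a_i − a_j) / (j − i). Reading off the sorted break points: {-7, -2}.
Verification: at each break x_0, at least two indices attain the minimum of min_i(a_i + i · x_0).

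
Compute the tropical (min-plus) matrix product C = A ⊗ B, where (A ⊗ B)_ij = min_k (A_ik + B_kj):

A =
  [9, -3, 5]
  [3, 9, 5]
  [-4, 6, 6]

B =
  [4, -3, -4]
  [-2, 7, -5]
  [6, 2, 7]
A ⊗ B =
  [-5, 4, -8]
  [7, 0, -1]
  [0, -7, -8]

Apply the min-plus product entry-by-entry:
  C[0][0] = min over k of (A[0][0] + B[0][0] = 9 + 4 = 13, A[0][1] + B[1][0] = -3 + -2 = -5, A[0][2] + B[2][0] = 5 + 6 = 11) = -5 (attained at k = 1)
  C[0][1] = min over k of (A[0][0] + B[0][1] = 9 + -3 = 6, A[0][1] + B[1][1] = -3 + 7 = 4, A[0][2] + B[2][1] = 5 + 2 = 7) = 4 (attained at k = 1)
  C[0][2] = min over k of (A[0][0] + B[0][2] = 9 + -4 = 5, A[0][1] + B[1][2] = -3 + -5 = -8, A[0][2] + B[2][2] = 5 + 7 = 12) = -8 (attained at k = 1)
  C[1][0] = min over k of (A[1][0] + B[0][0] = 3 + 4 = 7, A[1][1] + B[1][0] = 9 + -2 = 7, A[1][2] + B[2][0] = 5 + 6 = 11) = 7 (attained at k = 0)
  C[1][1] = min over k of (A[1][0] + B[0][1] = 3 + -3 = 0, A[1][1] + B[1][1] = 9 + 7 = 16, A[1][2] + B[2][1] = 5 + 2 = 7) = 0 (attained at k = 0)
  C[1][2] = min over k of (A[1][0] + B[0][2] = 3 + -4 = -1, A[1][1] + B[1][2] = 9 + -5 = 4, A[1][2] + B[2][2] = 5 + 7 = 12) = -1 (attained at k = 0)
  C[2][0] = min over k of (A[2][0] + B[0][0] = -4 + 4 = 0, A[2][1] + B[1][0] = 6 + -2 = 4, A[2][2] + B[2][0] = 6 + 6 = 12) = 0 (attained at k = 0)
  C[2][1] = min over k of (A[2][0] + B[0][1] = -4 + -3 = -7, A[2][1] + B[1][1] = 6 + 7 = 13, A[2][2] + B[2][1] = 6 + 2 = 8) = -7 (attained at k = 0)
  C[2][2] = min over k of (A[2][0] + B[0][2] = -4 + -4 = -8, A[2][1] + B[1][2] = 6 + -5 = 1, A[2][2] + B[2][2] = 6 + 7 = 13) = -8 (attained at k = 0)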